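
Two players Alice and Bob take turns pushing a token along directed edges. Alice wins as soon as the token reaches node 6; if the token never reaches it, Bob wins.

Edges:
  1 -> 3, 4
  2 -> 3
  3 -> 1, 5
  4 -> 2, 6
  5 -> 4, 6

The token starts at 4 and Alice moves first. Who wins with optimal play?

Alice

Track states (vertex, player-to-move).
A0 = {(6,Alice), (6,Bob)}
A1: add {(4,Alice), (5,Alice)}.
(4,Alice) ∈ A1 ⇒ Alice forces the target.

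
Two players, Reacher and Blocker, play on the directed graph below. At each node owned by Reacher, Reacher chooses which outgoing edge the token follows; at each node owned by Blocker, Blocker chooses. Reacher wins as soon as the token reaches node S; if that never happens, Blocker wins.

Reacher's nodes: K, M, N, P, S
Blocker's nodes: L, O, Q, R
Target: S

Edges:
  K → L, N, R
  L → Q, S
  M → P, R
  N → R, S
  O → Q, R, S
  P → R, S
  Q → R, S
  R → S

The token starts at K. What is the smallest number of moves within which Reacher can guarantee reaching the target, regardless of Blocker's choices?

A0 = {S}
A1: add {N, P, R} — N (Reacher) has N→S; P (Reacher) has P→S; R (Blocker): all of {S} already in.
A2: add {K, M, Q} — K (Reacher) has K→N; M (Reacher) has M→P; Q (Blocker): all of {R, S} already in.
K enters the attractor at level 2, so Reacher can force the target in 2 moves from there.

2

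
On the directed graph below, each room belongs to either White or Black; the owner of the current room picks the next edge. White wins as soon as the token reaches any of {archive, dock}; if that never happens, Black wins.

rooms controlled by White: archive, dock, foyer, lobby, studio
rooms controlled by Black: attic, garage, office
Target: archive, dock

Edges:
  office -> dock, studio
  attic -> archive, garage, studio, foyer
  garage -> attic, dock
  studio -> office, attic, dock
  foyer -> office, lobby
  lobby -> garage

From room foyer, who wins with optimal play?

White

A0 = {archive, dock}
A1: add {studio} — studio (White) has studio→dock.
A2: add {office} — office (Black): all of {dock, studio} already in.
A3: add {foyer} — foyer (White) has foyer→office.
A4 = A3; e.g. attic (Black) can still go to garage. Fixed point.
foyer ∈ A3, so White can force the target.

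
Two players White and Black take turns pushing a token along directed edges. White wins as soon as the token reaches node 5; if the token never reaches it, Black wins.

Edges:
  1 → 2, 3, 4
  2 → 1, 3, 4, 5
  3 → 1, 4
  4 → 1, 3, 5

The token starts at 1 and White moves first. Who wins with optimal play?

Track states (vertex, player-to-move).
A0 = {(5,White), (5,Black)}
A1: add {(2,White), (4,White)}.
A2 = A1; e.g. (1,White) stays out. (1,White) never enters ⇒ Black avoids the target.

Black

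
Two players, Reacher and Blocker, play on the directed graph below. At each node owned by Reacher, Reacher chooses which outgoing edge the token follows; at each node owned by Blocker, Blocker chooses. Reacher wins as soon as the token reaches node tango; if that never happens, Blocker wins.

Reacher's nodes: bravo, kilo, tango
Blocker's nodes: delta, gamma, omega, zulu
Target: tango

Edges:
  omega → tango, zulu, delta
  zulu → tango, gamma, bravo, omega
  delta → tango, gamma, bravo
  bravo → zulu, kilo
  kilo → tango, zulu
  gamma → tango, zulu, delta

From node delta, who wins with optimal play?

Blocker

A0 = {tango}
A1: add {kilo} — kilo (Reacher) has kilo→tango.
A2: add {bravo} — bravo (Reacher) has bravo→kilo.
A3 = A2; e.g. gamma (Blocker) can still go to zulu. Fixed point.
delta never enters the attractor, so Blocker can avoid the target forever.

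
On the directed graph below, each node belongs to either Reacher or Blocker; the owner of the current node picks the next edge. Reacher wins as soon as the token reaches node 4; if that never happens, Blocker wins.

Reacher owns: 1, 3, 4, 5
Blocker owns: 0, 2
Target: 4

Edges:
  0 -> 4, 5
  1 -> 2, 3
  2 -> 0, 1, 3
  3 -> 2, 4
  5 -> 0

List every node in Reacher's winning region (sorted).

A0 = {4}
A1: add {3} — 3 (Reacher) has 3→4.
A2: add {1} — 1 (Reacher) has 1→3.
A3 = A2; e.g. 0 (Blocker) can still go to 5. Fixed point.
Reacher's winning region = {1, 3, 4}.

1, 3, 4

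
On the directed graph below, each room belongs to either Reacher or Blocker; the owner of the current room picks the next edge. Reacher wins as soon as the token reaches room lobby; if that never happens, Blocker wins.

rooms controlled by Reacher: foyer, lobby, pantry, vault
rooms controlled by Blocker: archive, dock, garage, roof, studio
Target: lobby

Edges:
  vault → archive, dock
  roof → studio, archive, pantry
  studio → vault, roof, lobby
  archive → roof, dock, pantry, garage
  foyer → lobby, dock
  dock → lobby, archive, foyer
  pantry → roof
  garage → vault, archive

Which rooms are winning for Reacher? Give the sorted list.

A0 = {lobby}
A1: add {foyer} — foyer (Reacher) has foyer→lobby.
A2 = A1; e.g. vault (Reacher) has no edge into A1. Fixed point.
Reacher's winning region = {foyer, lobby}.

foyer, lobby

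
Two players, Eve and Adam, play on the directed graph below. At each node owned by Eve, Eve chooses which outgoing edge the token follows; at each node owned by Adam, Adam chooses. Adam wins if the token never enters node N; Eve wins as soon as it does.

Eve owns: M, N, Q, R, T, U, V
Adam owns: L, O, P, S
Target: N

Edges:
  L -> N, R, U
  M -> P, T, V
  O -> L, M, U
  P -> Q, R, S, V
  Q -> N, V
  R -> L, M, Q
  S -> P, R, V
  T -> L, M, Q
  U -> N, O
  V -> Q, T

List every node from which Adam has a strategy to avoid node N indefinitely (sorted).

P, S

A0 = {N}
A1: add {Q, U} — Q (Eve) has Q→N; U (Eve) has U→N.
A2: add {R, T, V} — R (Eve) has R→Q; T (Eve) has T→Q; V (Eve) has V→Q.
A3: add {L, M} — L (Adam): all of {N, R, U} already in; M (Eve) has M→T.
A4: add {O} — O (Adam): all of {L, M, U} already in.
A5 = A4; e.g. P (Adam) can still go to S. Fixed point.
Eve's attractor = {L, M, N, O, Q, R, T, U, V}; Adam avoids the target exactly from the complement.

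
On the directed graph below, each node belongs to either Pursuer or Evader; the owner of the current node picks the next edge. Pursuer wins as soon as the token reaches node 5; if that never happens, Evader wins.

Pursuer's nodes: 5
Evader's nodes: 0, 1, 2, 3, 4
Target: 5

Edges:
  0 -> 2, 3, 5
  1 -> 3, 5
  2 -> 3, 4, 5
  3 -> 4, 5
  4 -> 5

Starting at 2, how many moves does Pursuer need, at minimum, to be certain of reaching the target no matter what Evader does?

3

A0 = {5}
A1: add {4} — 4 (Evader): all of {5} already in.
A2: add {3} — 3 (Evader): all of {4, 5} already in.
A3: add {1, 2} — 1 (Evader): all of {3, 5} already in; 2 (Evader): all of {3, 4, 5} already in.
2 enters the attractor at level 3, so Pursuer can force the target in 3 moves from there.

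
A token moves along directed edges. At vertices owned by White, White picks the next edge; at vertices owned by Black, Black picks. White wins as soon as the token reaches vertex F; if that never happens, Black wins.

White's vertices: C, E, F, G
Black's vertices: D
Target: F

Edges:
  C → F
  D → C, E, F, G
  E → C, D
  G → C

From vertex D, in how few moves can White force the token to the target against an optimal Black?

A0 = {F}
A1: add {C} — C (White) has C→F.
A2: add {E, G} — E (White) has E→C; G (White) has G→C.
A3: add {D} — D (Black): all of {C, E, F, G} already in.
A3 = all vertices. Fixed point.
D enters the attractor at level 3, so White can force the target in 3 moves from there.

3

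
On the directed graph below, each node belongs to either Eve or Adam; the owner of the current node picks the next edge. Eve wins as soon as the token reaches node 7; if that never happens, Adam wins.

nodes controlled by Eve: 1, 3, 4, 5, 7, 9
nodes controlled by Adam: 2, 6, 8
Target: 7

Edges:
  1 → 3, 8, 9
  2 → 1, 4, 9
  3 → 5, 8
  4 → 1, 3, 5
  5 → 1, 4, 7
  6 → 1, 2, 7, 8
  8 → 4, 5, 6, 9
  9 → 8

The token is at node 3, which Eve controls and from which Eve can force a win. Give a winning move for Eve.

A0 = {7}
A1: add {5} — 5 (Eve) has 5→7.
A2: add {3, 4} — 3 (Eve) has 3→5; 4 (Eve) has 4→5.
A3: add {1} — 1 (Eve) has 1→3.
A4 = A3; e.g. 2 (Adam) can still go to 9. Fixed point.
From 3, successor 5 is in the attractor (rank 1); the other successor 8 is not.

5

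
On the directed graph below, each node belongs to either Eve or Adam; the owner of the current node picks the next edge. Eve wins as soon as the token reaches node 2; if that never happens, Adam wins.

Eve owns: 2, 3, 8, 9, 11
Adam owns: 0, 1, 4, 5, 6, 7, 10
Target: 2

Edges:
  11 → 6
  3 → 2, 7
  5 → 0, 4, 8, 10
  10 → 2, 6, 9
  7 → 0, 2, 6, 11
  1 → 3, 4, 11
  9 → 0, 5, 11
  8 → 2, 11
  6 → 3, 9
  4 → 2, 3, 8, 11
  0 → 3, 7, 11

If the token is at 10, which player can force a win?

A0 = {2}
A1: add {3, 8} — 3 (Eve) has 3→2; 8 (Eve) has 8→2.
A2 = A1; e.g. 0 (Adam) can still go to 7. Fixed point.
10 never enters the attractor, so Adam can avoid the target forever.

Adam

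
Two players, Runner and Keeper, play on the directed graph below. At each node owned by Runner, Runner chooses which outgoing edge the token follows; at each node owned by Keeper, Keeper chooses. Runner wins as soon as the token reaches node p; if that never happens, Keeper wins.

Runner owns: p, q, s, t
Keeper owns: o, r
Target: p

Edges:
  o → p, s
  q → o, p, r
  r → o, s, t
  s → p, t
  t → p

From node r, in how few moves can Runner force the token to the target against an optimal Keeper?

3

A0 = {p}
A1: add {q, s, t} — q (Runner) has q→p; s (Runner) has s→p; t (Runner) has t→p.
A2: add {o} — o (Keeper): all of {p, s} already in.
A3: add {r} — r (Keeper): all of {o, s, t} already in.
A3 = all vertices. Fixed point.
r enters the attractor at level 3, so Runner can force the target in 3 moves from there.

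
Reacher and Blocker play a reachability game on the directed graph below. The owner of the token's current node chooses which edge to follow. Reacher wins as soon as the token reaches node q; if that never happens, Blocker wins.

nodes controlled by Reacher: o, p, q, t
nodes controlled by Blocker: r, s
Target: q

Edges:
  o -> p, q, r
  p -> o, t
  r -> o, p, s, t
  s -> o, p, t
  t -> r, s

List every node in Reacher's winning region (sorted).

A0 = {q}
A1: add {o} — o (Reacher) has o→q.
A2: add {p} — p (Reacher) has p→o.
A3 = A2; e.g. r (Blocker) can still go to s. Fixed point.
Reacher's winning region = {o, p, q}.

o, p, q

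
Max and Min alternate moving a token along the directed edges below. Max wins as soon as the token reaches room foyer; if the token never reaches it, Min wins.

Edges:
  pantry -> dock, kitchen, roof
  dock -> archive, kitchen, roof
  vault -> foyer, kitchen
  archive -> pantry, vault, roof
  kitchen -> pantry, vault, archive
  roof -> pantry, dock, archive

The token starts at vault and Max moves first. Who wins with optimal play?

Track states (vertex, player-to-move).
A0 = {(foyer,Max), (foyer,Min)}
A1: add {(vault,Max)}.
(vault,Max) ∈ A1 ⇒ Max forces the target.

Max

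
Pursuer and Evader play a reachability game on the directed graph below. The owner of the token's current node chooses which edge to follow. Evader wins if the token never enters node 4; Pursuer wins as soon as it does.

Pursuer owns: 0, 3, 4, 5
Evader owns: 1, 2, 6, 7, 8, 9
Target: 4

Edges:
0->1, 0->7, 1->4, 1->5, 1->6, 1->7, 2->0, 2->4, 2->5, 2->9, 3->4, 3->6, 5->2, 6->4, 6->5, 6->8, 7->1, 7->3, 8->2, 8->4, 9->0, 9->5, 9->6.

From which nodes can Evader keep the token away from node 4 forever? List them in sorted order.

A0 = {4}
A1: add {3} — 3 (Pursuer) has 3→4.
A2 = A1; e.g. 0 (Pursuer) has no edge into A1. Fixed point.
Pursuer's attractor = {3, 4}; Evader avoids the target exactly from the complement.

0, 1, 2, 5, 6, 7, 8, 9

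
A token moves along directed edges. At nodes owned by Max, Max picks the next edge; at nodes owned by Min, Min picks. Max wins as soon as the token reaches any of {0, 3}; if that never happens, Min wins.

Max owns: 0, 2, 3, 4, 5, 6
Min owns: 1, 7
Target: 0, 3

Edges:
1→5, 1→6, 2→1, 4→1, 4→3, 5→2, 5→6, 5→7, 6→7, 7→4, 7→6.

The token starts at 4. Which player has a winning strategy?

A0 = {0, 3}
A1: add {4} — 4 (Max) has 4→3.
A2 = A1; e.g. 1 (Min) can still go to 5. Fixed point.
4 ∈ A1, so Max can force the target.

Max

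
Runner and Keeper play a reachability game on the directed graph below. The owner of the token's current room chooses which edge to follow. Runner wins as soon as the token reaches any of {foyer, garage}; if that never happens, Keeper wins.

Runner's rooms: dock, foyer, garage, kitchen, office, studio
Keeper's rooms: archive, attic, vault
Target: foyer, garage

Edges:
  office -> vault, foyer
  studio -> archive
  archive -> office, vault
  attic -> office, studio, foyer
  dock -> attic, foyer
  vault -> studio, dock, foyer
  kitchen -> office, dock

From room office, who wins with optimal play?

Runner

A0 = {foyer, garage}
A1: add {dock, office} — office (Runner) has office→foyer; dock (Runner) has dock→foyer.
office ∈ A1, so Runner can force the target.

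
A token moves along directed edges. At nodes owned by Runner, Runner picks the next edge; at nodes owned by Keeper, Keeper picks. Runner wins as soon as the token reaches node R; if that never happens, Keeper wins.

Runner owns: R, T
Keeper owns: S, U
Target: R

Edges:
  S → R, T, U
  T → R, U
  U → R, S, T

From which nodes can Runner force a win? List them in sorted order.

A0 = {R}
A1: add {T} — T (Runner) has T→R.
A2 = A1; e.g. S (Keeper) can still go to U. Fixed point.
Runner's winning region = {R, T}.

R, T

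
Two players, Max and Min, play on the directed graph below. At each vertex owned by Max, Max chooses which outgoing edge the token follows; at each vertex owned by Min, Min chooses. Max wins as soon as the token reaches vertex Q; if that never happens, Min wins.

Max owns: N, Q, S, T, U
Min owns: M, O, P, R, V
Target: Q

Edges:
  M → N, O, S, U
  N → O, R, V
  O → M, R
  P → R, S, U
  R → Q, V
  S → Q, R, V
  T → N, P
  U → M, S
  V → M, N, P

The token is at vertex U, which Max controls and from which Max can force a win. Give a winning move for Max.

S

A0 = {Q}
A1: add {S} — S (Max) has S→Q.
A2: add {U} — U (Max) has U→S.
A3 = A2; e.g. M (Min) can still go to N. Fixed point.
From U, successor S is in the attractor (rank 1); the other successor M is not.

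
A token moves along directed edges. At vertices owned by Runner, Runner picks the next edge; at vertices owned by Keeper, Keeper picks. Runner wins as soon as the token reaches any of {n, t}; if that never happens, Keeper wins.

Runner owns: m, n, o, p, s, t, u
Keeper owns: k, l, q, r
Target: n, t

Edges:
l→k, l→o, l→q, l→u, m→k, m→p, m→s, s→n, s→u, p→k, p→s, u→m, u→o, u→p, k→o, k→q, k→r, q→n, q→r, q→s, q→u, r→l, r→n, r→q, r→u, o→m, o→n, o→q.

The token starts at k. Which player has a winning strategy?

Keeper

A0 = {n, t}
A1: add {o, s} — o (Runner) has o→n; s (Runner) has s→n.
A2: add {m, p, u} — m (Runner) has m→s; p (Runner) has p→s; u (Runner) has u→o.
A3 = A2; e.g. k (Keeper) can still go to q. Fixed point.
k never enters the attractor, so Keeper can avoid the target forever.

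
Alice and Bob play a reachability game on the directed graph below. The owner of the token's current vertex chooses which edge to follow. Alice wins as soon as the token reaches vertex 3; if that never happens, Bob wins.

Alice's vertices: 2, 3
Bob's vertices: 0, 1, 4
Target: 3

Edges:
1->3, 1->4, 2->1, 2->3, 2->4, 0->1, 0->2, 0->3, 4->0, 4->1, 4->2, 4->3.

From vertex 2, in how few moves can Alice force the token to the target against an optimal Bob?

1

A0 = {3}
A1: add {2} — 2 (Alice) has 2→3.
A2 = A1; e.g. 0 (Bob) can still go to 1. Fixed point.
2 enters the attractor at level 1, so Alice can force the target in 1 move from there.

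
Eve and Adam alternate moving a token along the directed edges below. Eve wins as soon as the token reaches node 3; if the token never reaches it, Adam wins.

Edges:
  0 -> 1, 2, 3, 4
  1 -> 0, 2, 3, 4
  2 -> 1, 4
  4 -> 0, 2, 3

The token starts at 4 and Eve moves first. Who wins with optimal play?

Eve

Track states (vertex, player-to-move).
A0 = {(3,Eve), (3,Adam)}
A1: add {(0,Eve), (1,Eve), (4,Eve)}.
(4,Eve) ∈ A1 ⇒ Eve forces the target.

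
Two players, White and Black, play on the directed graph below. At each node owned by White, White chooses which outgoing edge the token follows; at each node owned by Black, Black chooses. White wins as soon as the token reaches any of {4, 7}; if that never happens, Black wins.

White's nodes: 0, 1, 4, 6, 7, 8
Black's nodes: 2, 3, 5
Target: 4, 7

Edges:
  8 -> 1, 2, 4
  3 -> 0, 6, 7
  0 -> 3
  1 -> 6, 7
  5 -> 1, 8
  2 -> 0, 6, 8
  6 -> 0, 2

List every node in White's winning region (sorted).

1, 4, 5, 7, 8

A0 = {4, 7}
A1: add {1, 8} — 1 (White) has 1→7; 8 (White) has 8→4.
A2: add {5} — 5 (Black): all of {1, 8} already in.
A3 = A2; e.g. 0 (White) has no edge into A2. Fixed point.
White's winning region = {1, 4, 5, 7, 8}.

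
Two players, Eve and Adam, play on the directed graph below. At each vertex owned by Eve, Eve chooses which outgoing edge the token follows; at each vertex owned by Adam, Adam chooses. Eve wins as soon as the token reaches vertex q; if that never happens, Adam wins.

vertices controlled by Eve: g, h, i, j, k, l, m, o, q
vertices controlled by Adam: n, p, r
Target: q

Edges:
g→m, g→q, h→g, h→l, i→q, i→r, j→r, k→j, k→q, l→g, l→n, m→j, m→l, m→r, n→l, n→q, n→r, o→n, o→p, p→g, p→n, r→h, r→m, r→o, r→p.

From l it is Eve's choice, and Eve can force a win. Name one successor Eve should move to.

A0 = {q}
A1: add {g, i, k} — g (Eve) has g→q; i (Eve) has i→q; k (Eve) has k→q.
A2: add {h, l} — h (Eve) has h→g; l (Eve) has l→g.
A3: add {m} — m (Eve) has m→l.
A4 = A3; e.g. j (Eve) has no edge into A3. Fixed point.
From l, successor g is in the attractor (rank 1); the other successor n is not.

g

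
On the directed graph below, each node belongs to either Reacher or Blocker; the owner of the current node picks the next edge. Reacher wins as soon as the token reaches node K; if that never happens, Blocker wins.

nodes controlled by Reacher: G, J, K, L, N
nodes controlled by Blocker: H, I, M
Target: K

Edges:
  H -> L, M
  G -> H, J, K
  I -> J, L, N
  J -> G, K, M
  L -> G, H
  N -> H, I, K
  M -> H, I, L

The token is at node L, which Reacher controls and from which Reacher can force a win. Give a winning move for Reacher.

A0 = {K}
A1: add {G, J, N} — G (Reacher) has G→K; J (Reacher) has J→K; N (Reacher) has N→K.
A2: add {L} — L (Reacher) has L→G.
A3: add {I} — I (Blocker): all of {J, L, N} already in.
A4 = A3; e.g. H (Blocker) can still go to M. Fixed point.
From L, successor G is in the attractor (rank 1); the other successor H is not.

G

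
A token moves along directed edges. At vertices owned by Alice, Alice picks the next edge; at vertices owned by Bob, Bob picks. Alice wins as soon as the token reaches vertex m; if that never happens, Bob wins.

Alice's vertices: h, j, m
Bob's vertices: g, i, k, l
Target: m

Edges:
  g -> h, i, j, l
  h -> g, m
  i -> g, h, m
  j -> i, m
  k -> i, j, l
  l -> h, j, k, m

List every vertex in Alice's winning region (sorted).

h, j, m

A0 = {m}
A1: add {h, j} — h (Alice) has h→m; j (Alice) has j→m.
A2 = A1; e.g. g (Bob) can still go to i. Fixed point.
Alice's winning region = {h, j, m}.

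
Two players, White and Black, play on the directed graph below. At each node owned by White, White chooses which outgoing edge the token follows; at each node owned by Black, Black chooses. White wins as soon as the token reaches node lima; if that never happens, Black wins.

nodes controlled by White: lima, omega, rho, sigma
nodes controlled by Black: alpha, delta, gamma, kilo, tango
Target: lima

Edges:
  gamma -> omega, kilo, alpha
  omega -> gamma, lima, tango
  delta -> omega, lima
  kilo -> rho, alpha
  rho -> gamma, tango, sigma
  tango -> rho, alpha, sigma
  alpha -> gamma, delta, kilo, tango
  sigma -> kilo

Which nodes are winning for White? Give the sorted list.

delta, lima, omega

A0 = {lima}
A1: add {omega} — omega (White) has omega→lima.
A2: add {delta} — delta (Black): all of {omega, lima} already in.
A3 = A2; e.g. gamma (Black) can still go to kilo. Fixed point.
White's winning region = {delta, lima, omega}.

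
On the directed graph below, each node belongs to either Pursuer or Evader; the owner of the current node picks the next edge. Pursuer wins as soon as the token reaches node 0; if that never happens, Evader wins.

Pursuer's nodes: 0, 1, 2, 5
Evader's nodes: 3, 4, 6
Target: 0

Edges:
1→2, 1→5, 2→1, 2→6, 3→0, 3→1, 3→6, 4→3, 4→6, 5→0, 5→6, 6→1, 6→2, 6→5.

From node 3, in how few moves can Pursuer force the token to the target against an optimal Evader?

5

A0 = {0}
A1: add {5} — 5 (Pursuer) has 5→0.
A2: add {1} — 1 (Pursuer) has 1→5.
A3: add {2} — 2 (Pursuer) has 2→1.
A4: add {6} — 6 (Evader): all of {1, 2, 5} already in.
A5: add {3} — 3 (Evader): all of {0, 1, 6} already in.
3 enters the attractor at level 5, so Pursuer can force the target in 5 moves from there.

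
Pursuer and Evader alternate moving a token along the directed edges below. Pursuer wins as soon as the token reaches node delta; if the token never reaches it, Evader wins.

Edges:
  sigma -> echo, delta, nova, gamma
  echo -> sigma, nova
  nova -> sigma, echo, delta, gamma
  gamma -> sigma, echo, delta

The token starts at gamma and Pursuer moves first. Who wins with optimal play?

Pursuer

Track states (vertex, player-to-move).
A0 = {(delta,Pursuer), (delta,Evader)}
A1: add {(sigma,Pursuer), (nova,Pursuer), (gamma,Pursuer)}.
(gamma,Pursuer) ∈ A1 ⇒ Pursuer forces the target.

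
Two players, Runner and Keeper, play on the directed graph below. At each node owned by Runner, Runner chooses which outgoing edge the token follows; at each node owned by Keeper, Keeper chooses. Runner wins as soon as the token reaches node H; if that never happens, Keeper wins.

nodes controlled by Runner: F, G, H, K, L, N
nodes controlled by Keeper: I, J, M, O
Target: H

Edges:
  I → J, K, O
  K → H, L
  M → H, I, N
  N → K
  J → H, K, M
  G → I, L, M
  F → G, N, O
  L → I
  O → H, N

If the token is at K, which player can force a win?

Runner

A0 = {H}
A1: add {K} — K (Runner) has K→H.
K ∈ A1, so Runner can force the target.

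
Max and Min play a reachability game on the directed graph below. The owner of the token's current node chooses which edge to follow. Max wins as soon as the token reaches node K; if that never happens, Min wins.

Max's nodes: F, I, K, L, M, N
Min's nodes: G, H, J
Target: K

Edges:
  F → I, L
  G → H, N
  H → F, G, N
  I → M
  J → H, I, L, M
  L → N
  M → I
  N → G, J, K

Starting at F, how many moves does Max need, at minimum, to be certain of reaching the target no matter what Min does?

3

A0 = {K}
A1: add {N} — N (Max) has N→K.
A2: add {L} — L (Max) has L→N.
A3: add {F} — F (Max) has F→L.
A4 = A3; e.g. G (Min) can still go to H. Fixed point.
F enters the attractor at level 3, so Max can force the target in 3 moves from there.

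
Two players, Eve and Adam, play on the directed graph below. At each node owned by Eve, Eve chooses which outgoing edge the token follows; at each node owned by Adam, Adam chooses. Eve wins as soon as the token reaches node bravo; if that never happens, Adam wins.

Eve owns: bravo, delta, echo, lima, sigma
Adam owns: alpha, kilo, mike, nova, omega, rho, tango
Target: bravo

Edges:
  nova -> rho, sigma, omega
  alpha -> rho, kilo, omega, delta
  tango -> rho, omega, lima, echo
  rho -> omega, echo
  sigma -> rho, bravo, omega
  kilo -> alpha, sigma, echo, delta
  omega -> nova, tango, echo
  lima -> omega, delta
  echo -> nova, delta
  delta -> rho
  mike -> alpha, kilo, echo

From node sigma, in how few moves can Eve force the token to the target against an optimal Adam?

1

A0 = {bravo}
A1: add {sigma} — sigma (Eve) has sigma→bravo.
A2 = A1; e.g. nova (Adam) can still go to rho. Fixed point.
sigma enters the attractor at level 1, so Eve can force the target in 1 move from there.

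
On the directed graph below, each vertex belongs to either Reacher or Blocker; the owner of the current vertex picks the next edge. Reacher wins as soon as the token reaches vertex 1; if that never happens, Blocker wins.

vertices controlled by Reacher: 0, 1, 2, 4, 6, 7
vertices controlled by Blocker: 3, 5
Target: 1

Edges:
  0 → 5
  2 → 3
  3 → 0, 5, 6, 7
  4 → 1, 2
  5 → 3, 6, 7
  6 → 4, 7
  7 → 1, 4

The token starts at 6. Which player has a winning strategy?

Reacher

A0 = {1}
A1: add {4, 7} — 4 (Reacher) has 4→1; 7 (Reacher) has 7→1.
A2: add {6} — 6 (Reacher) has 6→4.
A3 = A2; e.g. 0 (Reacher) has no edge into A2. Fixed point.
6 ∈ A2, so Reacher can force the target.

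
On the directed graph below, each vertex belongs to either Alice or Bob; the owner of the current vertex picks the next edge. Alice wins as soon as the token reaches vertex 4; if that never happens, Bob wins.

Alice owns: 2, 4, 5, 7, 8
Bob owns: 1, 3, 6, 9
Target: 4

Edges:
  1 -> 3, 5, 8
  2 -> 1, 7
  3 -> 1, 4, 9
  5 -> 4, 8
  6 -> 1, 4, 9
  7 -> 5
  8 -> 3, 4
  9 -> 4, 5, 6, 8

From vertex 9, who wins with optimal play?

Bob

A0 = {4}
A1: add {5, 8} — 5 (Alice) has 5→4; 8 (Alice) has 8→4.
A2: add {7} — 7 (Alice) has 7→5.
A3: add {2} — 2 (Alice) has 2→7.
A4 = A3; e.g. 1 (Bob) can still go to 3. Fixed point.
9 never enters the attractor, so Bob can avoid the target forever.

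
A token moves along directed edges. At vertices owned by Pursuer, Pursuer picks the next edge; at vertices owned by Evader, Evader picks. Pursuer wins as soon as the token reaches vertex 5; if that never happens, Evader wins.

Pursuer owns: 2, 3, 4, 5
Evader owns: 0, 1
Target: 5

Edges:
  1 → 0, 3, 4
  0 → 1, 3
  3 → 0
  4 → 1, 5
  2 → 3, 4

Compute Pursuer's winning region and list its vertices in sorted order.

2, 4, 5

A0 = {5}
A1: add {4} — 4 (Pursuer) has 4→5.
A2: add {2} — 2 (Pursuer) has 2→4.
A3 = A2; e.g. 0 (Evader) can still go to 1. Fixed point.
Pursuer's winning region = {2, 4, 5}.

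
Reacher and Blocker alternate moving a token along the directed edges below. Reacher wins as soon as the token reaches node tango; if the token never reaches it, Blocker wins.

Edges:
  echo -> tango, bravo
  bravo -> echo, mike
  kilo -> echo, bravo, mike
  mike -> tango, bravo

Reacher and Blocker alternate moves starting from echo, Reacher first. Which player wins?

Track states (vertex, player-to-move).
A0 = {(tango,Reacher), (tango,Blocker)}
A1: add {(echo,Reacher), (mike,Reacher)}.
(echo,Reacher) ∈ A1 ⇒ Reacher forces the target.

Reacher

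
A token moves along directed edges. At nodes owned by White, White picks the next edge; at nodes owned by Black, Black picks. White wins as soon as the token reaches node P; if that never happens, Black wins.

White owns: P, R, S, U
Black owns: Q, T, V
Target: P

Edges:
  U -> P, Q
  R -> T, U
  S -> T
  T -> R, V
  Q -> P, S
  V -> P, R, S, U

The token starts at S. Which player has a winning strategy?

A0 = {P}
A1: add {U} — U (White) has U→P.
A2: add {R} — R (White) has R→U.
A3 = A2; e.g. Q (Black) can still go to S. Fixed point.
S never enters the attractor, so Black can avoid the target forever.

Black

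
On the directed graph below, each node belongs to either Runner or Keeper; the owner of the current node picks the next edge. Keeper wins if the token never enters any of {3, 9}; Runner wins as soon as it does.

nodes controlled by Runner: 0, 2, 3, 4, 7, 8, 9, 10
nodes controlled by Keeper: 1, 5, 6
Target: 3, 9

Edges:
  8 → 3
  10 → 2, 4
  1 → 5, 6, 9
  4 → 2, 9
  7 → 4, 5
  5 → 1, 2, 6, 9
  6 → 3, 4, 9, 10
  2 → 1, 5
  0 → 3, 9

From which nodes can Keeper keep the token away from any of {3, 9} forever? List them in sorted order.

1, 2, 5

A0 = {3, 9}
A1: add {0, 4, 8} — 0 (Runner) has 0→3; 4 (Runner) has 4→9; 8 (Runner) has 8→3.
A2: add {7, 10} — 7 (Runner) has 7→4; 10 (Runner) has 10→4.
A3: add {6} — 6 (Keeper): all of {3, 4, 9, 10} already in.
A4 = A3; e.g. 1 (Keeper) can still go to 5. Fixed point.
Runner's attractor = {0, 3, 4, 6, 7, 8, 9, 10}; Keeper avoids the target exactly from the complement.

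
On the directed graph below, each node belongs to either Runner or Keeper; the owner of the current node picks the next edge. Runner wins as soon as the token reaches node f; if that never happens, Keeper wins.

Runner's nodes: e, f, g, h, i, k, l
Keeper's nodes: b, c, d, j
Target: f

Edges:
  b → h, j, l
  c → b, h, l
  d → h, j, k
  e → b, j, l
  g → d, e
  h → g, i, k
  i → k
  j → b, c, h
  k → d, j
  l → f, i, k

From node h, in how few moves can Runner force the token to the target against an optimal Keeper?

A0 = {f}
A1: add {l} — l (Runner) has l→f.
A2: add {e} — e (Runner) has e→l.
A3: add {g} — g (Runner) has g→e.
A4: add {h} — h (Runner) has h→g.
A5 = A4; e.g. b (Keeper) can still go to j. Fixed point.
h enters the attractor at level 4, so Runner can force the target in 4 moves from there.

4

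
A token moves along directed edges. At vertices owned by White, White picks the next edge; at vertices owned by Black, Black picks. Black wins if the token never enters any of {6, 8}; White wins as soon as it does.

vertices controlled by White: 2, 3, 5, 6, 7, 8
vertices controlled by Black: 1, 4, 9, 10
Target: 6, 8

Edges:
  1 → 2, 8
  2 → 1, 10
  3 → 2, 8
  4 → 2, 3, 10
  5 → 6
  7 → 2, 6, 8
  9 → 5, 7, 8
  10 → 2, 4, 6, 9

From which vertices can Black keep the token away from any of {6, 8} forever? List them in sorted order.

A0 = {6, 8}
A1: add {3, 5, 7} — 3 (White) has 3→8; 5 (White) has 5→6; 7 (White) has 7→6.
A2: add {9} — 9 (Black): all of {5, 7, 8} already in.
A3 = A2; e.g. 1 (Black) can still go to 2. Fixed point.
White's attractor = {3, 5, 6, 7, 8, 9}; Black avoids the target exactly from the complement.

1, 2, 4, 10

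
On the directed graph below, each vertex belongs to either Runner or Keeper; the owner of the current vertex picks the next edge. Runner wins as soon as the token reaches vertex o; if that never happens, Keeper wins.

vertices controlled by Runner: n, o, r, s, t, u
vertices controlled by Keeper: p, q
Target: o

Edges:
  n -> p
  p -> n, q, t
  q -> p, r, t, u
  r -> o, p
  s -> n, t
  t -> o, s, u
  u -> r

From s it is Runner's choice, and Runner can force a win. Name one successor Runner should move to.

A0 = {o}
A1: add {r, t} — r (Runner) has r→o; t (Runner) has t→o.
A2: add {s, u} — s (Runner) has s→t; u (Runner) has u→r.
A3 = A2; e.g. n (Runner) has no edge into A2. Fixed point.
From s, successor t is in the attractor (rank 1); the other successor n is not.

t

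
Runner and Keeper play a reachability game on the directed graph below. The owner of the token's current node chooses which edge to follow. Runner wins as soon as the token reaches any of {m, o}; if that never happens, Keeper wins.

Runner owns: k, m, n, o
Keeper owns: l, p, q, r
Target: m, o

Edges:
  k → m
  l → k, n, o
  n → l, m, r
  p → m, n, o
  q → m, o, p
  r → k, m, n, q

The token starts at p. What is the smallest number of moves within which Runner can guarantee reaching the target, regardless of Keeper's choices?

A0 = {m, o}
A1: add {k, n} — k (Runner) has k→m; n (Runner) has n→m.
A2: add {l, p} — l (Keeper): all of {k, n, o} already in; p (Keeper): all of {m, n, o} already in.
p enters the attractor at level 2, so Runner can force the target in 2 moves from there.

2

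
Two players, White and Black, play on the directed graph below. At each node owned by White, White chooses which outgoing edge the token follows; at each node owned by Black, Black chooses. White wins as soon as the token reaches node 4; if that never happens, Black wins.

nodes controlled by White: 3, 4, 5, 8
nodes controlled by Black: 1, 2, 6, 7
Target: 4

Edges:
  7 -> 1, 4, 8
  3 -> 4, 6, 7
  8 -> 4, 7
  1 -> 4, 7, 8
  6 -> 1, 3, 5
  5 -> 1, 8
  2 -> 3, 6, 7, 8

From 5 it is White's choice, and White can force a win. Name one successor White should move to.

A0 = {4}
A1: add {3, 8} — 3 (White) has 3→4; 8 (White) has 8→4.
A2: add {5} — 5 (White) has 5→8.
A3 = A2; e.g. 1 (Black) can still go to 7. Fixed point.
From 5, successor 8 is in the attractor (rank 1); the other successor 1 is not.

8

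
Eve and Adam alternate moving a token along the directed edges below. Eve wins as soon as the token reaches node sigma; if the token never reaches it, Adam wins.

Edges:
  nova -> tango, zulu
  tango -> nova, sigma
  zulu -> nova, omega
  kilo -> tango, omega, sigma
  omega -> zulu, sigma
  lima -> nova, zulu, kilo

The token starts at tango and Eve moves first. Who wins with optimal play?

Eve

Track states (vertex, player-to-move).
A0 = {(sigma,Eve), (sigma,Adam)}
A1: add {(tango,Eve), (kilo,Eve), (omega,Eve)}.
(tango,Eve) ∈ A1 ⇒ Eve forces the target.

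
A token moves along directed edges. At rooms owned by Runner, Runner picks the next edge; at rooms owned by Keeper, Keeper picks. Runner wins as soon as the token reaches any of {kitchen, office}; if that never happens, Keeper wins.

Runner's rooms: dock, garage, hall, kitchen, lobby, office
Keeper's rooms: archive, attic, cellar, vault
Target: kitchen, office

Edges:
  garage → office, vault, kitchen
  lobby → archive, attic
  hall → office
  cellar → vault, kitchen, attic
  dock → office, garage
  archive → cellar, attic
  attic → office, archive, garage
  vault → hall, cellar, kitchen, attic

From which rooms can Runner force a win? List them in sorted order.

dock, garage, hall, kitchen, office

A0 = {kitchen, office}
A1: add {dock, garage, hall} — hall (Runner) has hall→office; dock (Runner) has dock→office; garage (Runner) has garage→office.
A2 = A1; e.g. archive (Keeper) can still go to cellar. Fixed point.
Runner's winning region = {dock, garage, hall, kitchen, office}.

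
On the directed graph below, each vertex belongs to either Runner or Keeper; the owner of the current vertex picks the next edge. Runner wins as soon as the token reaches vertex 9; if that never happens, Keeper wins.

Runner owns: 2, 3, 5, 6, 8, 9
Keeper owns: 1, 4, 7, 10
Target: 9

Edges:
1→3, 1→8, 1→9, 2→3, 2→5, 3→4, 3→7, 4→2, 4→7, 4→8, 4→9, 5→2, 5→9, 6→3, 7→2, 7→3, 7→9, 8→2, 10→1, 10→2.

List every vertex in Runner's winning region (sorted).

A0 = {9}
A1: add {5} — 5 (Runner) has 5→9.
A2: add {2} — 2 (Runner) has 2→5.
A3: add {8} — 8 (Runner) has 8→2.
A4 = A3; e.g. 1 (Keeper) can still go to 3. Fixed point.
Runner's winning region = {2, 5, 8, 9}.

2, 5, 8, 9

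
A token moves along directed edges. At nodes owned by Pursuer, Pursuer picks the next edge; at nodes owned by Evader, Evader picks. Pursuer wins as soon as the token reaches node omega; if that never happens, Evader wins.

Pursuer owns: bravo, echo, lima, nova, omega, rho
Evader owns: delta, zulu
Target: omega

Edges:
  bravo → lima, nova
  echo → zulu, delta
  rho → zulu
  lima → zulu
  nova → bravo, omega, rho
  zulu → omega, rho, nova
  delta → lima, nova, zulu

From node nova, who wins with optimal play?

A0 = {omega}
A1: add {nova} — nova (Pursuer) has nova→omega.
nova ∈ A1, so Pursuer can force the target.

Pursuer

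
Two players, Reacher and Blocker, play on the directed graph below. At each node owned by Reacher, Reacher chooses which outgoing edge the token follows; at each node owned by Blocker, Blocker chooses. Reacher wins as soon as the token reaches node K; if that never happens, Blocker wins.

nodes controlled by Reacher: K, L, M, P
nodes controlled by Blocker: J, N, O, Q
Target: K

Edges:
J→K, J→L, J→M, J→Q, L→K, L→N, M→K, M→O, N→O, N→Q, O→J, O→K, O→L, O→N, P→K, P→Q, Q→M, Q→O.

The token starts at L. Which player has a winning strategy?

Reacher

A0 = {K}
A1: add {L, M, P} — L (Reacher) has L→K; M (Reacher) has M→K; P (Reacher) has P→K.
A2 = A1; e.g. J (Blocker) can still go to Q. Fixed point.
L ∈ A1, so Reacher can force the target.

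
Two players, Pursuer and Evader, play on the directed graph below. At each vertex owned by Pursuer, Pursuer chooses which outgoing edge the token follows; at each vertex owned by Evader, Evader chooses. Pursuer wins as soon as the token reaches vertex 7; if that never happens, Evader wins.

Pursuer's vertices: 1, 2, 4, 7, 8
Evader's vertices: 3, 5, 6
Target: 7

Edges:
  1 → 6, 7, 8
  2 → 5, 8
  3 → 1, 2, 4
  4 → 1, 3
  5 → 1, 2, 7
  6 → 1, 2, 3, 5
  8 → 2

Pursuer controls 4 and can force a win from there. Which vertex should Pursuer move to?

A0 = {7}
A1: add {1} — 1 (Pursuer) has 1→7.
A2: add {4} — 4 (Pursuer) has 4→1.
A3 = A2; e.g. 2 (Pursuer) has no edge into A2. Fixed point.
From 4, successor 1 is in the attractor (rank 1); the other successor 3 is not.

1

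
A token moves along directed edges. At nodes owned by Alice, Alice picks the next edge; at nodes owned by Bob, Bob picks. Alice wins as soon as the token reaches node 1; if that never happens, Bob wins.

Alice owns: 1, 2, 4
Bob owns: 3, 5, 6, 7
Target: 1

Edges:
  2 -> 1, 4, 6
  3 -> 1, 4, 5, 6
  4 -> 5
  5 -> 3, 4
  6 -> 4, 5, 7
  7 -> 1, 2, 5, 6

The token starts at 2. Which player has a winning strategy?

Alice

A0 = {1}
A1: add {2} — 2 (Alice) has 2→1.
A2 = A1; e.g. 3 (Bob) can still go to 4. Fixed point.
2 ∈ A1, so Alice can force the target.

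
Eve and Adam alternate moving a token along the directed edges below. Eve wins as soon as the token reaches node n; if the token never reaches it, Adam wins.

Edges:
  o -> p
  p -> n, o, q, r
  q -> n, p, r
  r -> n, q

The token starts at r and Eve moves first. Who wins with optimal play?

Eve

Track states (vertex, player-to-move).
A0 = {(n,Eve), (n,Adam)}
A1: add {(p,Eve), (q,Eve), (r,Eve)}.
(r,Eve) ∈ A1 ⇒ Eve forces the target.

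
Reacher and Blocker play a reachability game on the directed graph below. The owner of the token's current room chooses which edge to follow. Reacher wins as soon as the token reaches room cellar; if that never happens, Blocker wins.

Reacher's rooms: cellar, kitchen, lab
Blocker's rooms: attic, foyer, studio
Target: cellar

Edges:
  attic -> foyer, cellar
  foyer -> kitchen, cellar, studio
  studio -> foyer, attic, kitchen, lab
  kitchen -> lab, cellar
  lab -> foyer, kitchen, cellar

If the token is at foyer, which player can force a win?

Blocker

A0 = {cellar}
A1: add {kitchen, lab} — kitchen (Reacher) has kitchen→cellar; lab (Reacher) has lab→cellar.
A2 = A1; e.g. foyer (Blocker) can still go to studio. Fixed point.
foyer never enters the attractor, so Blocker can avoid the target forever.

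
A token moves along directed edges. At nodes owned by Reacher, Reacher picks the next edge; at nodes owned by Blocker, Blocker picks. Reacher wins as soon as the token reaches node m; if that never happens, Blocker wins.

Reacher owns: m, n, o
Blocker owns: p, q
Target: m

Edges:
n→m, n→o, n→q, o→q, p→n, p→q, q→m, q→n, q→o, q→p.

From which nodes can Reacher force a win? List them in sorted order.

A0 = {m}
A1: add {n} — n (Reacher) has n→m.
A2 = A1; e.g. o (Reacher) has no edge into A1. Fixed point.
Reacher's winning region = {m, n}.

m, n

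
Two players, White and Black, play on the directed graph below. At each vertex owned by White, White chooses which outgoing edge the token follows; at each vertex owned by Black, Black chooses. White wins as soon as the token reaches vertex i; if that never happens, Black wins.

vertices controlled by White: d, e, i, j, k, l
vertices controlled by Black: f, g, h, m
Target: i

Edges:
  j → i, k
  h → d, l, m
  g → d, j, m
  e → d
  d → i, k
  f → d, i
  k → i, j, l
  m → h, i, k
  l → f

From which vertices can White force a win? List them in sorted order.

A0 = {i}
A1: add {d, j, k} — d (White) has d→i; j (White) has j→i; k (White) has k→i.
A2: add {e, f} — e (White) has e→d; f (Black): all of {d, i} already in.
A3: add {l} — l (White) has l→f.
A4 = A3; e.g. g (Black) can still go to m. Fixed point.
White's winning region = {d, e, f, i, j, k, l}.

d, e, f, i, j, k, l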